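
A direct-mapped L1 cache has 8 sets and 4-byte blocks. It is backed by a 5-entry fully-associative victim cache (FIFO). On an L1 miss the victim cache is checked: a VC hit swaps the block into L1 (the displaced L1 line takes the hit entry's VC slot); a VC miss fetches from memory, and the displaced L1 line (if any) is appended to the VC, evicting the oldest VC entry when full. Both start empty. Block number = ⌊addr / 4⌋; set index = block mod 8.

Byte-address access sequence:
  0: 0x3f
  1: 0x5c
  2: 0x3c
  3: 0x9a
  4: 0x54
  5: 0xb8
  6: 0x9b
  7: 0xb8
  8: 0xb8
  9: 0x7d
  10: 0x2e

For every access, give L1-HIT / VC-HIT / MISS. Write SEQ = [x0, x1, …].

#0 0x3f→b15/s7 MISS; vc=[]
#1 0x5c→b23/s7 MISS; vc=[15]
#2 0x3c→b15/s7 VC-HIT; vc=[23]
#3 0x9a→b38/s6 MISS; vc=[23]
#4 0x54→b21/s5 MISS; vc=[23]
#5 0xb8→b46/s6 MISS; vc=[23,38]
#6 0x9b→b38/s6 VC-HIT; vc=[23,46]
#7 0xb8→b46/s6 VC-HIT; vc=[23,38]
#8 0xb8→b46/s6 L1-HIT; vc=[23,38]
#9 0x7d→b31/s7 MISS; vc=[23,38,15]
#10 0x2e→b11/s3 MISS; vc=[23,38,15]

SEQ = [MISS, MISS, VC-HIT, MISS, MISS, MISS, VC-HIT, VC-HIT, L1-HIT, MISS, MISS]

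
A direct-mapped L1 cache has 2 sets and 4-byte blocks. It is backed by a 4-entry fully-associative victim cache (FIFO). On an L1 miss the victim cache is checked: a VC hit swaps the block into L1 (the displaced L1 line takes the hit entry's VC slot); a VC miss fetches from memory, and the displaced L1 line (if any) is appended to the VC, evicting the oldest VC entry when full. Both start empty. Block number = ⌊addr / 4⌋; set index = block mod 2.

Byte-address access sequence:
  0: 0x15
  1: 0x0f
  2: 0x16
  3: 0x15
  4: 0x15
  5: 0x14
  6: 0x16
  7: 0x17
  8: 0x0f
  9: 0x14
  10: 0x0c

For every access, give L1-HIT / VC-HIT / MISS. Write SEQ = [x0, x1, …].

SEQ = [MISS, MISS, VC-HIT, L1-HIT, L1-HIT, L1-HIT, L1-HIT, L1-HIT, VC-HIT, VC-HIT, VC-HIT]

#0 0x15→b5/s1 MISS; vc=[]
#1 0xf→b3/s1 MISS; vc=[5]
#2 0x16→b5/s1 VC-HIT; vc=[3]
#3 0x15→b5/s1 L1-HIT; vc=[3]
#4 0x15→b5/s1 L1-HIT; vc=[3]
#5 0x14→b5/s1 L1-HIT; vc=[3]
#6 0x16→b5/s1 L1-HIT; vc=[3]
#7 0x17→b5/s1 L1-HIT; vc=[3]
#8 0xf→b3/s1 VC-HIT; vc=[5]
#9 0x14→b5/s1 VC-HIT; vc=[3]
#10 0xc→b3/s1 VC-HIT; vc=[5]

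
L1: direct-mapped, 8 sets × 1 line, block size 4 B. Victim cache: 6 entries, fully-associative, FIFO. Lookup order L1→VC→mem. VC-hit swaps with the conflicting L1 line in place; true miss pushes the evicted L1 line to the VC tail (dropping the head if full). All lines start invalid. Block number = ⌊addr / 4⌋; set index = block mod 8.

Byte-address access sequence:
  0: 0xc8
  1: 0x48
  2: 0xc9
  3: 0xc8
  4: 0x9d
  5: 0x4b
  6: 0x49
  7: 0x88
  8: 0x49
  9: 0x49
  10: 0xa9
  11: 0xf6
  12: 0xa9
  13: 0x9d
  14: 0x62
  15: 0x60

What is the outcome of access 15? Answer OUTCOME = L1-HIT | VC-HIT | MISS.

  [0] addr=0xc8 blk=50 s=2: MISS | VC []
  [1] addr=0x48 blk=18 s=2: MISS | VC [50]
  [2] addr=0xc9 blk=50 s=2: VC-HIT | VC [18]
  [3] addr=0xc8 blk=50 s=2: L1-HIT | VC [18]
  [4] addr=0x9d blk=39 s=7: MISS | VC [18]
  [5] addr=0x4b blk=18 s=2: VC-HIT | VC [50]
  [6] addr=0x49 blk=18 s=2: L1-HIT | VC [50]
  [7] addr=0x88 blk=34 s=2: MISS | VC [50, 18]
  [8] addr=0x49 blk=18 s=2: VC-HIT | VC [50, 34]
  [9] addr=0x49 blk=18 s=2: L1-HIT | VC [50, 34]
  [10] addr=0xa9 blk=42 s=2: MISS | VC [50, 34, 18]
  [11] addr=0xf6 blk=61 s=5: MISS | VC [50, 34, 18]
  [12] addr=0xa9 blk=42 s=2: L1-HIT | VC [50, 34, 18]
  [13] addr=0x9d blk=39 s=7: L1-HIT | VC [50, 34, 18]
  [14] addr=0x62 blk=24 s=0: MISS | VC [50, 34, 18]
  [15] addr=0x60 blk=24 s=0: L1-HIT | VC [50, 34, 18]

OUTCOME = L1-HIT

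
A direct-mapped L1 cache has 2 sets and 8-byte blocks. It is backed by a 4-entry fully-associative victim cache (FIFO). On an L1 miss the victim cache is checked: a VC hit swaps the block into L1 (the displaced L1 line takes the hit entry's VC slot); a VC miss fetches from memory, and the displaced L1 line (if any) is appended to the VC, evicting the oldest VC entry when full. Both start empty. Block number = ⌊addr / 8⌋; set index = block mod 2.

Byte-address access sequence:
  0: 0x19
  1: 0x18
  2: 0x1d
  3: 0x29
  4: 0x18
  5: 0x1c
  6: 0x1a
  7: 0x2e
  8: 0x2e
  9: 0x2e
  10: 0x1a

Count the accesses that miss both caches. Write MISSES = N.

MISSES = 2

  [0] addr=0x19 blk=3 s=1: MISS | VC []
  [1] addr=0x18 blk=3 s=1: L1-HIT | VC []
  [2] addr=0x1d blk=3 s=1: L1-HIT | VC []
  [3] addr=0x29 blk=5 s=1: MISS | VC [3]
  [4] addr=0x18 blk=3 s=1: VC-HIT | VC [5]
  [5] addr=0x1c blk=3 s=1: L1-HIT | VC [5]
  [6] addr=0x1a blk=3 s=1: L1-HIT | VC [5]
  [7] addr=0x2e blk=5 s=1: VC-HIT | VC [3]
  [8] addr=0x2e blk=5 s=1: L1-HIT | VC [3]
  [9] addr=0x2e blk=5 s=1: L1-HIT | VC [3]
  [10] addr=0x1a blk=3 s=1: VC-HIT | VC [5]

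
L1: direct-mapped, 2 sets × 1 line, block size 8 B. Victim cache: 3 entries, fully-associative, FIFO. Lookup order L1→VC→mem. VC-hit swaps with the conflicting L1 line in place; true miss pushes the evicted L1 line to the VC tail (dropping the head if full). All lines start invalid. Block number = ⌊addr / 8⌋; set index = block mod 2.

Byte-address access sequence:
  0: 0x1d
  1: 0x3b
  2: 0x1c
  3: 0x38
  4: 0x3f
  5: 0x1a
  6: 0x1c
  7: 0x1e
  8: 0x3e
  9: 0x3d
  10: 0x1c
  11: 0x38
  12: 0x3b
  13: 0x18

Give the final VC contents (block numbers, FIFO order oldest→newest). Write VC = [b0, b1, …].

VC = [7]

#0 0x1d→b3/s1 MISS; vc=[]
#1 0x3b→b7/s1 MISS; vc=[3]
#2 0x1c→b3/s1 VC-HIT; vc=[7]
#3 0x38→b7/s1 VC-HIT; vc=[3]
#4 0x3f→b7/s1 L1-HIT; vc=[3]
#5 0x1a→b3/s1 VC-HIT; vc=[7]
#6 0x1c→b3/s1 L1-HIT; vc=[7]
#7 0x1e→b3/s1 L1-HIT; vc=[7]
#8 0x3e→b7/s1 VC-HIT; vc=[3]
#9 0x3d→b7/s1 L1-HIT; vc=[3]
#10 0x1c→b3/s1 VC-HIT; vc=[7]
#11 0x38→b7/s1 VC-HIT; vc=[3]
#12 0x3b→b7/s1 L1-HIT; vc=[3]
#13 0x18→b3/s1 VC-HIT; vc=[7]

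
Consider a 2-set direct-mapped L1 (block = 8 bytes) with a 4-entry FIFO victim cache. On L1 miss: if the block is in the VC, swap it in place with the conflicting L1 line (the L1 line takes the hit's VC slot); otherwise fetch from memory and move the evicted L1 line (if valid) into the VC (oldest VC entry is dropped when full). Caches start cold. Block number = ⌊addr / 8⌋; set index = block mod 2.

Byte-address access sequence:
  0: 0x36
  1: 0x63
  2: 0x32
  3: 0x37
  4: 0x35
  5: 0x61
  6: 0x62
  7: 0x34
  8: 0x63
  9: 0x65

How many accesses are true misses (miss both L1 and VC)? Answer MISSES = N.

0: 0x36 (blk 6, set 0) → MISS  vc=[]
1: 0x63 (blk 12, set 0) → MISS  vc=[6]
2: 0x32 (blk 6, set 0) → VC-HIT  vc=[12]
3: 0x37 (blk 6, set 0) → L1-HIT  vc=[12]
4: 0x35 (blk 6, set 0) → L1-HIT  vc=[12]
5: 0x61 (blk 12, set 0) → VC-HIT  vc=[6]
6: 0x62 (blk 12, set 0) → L1-HIT  vc=[6]
7: 0x34 (blk 6, set 0) → VC-HIT  vc=[12]
8: 0x63 (blk 12, set 0) → VC-HIT  vc=[6]
9: 0x65 (blk 12, set 0) → L1-HIT  vc=[6]

MISSES = 2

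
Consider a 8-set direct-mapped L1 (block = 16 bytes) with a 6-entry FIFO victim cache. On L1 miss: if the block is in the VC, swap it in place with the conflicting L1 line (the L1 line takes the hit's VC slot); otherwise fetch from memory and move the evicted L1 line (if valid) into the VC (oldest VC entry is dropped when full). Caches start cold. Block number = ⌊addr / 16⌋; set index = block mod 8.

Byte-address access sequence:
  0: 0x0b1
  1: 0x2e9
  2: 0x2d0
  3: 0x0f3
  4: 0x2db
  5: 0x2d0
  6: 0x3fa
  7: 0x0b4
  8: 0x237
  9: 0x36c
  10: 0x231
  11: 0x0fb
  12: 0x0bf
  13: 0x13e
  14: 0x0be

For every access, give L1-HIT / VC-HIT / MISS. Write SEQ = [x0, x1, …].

SEQ = [MISS, MISS, MISS, MISS, L1-HIT, L1-HIT, MISS, L1-HIT, MISS, MISS, L1-HIT, VC-HIT, VC-HIT, MISS, VC-HIT]

  [0] addr=0xb1 blk=11 s=3: MISS | VC []
  [1] addr=0x2e9 blk=46 s=6: MISS | VC []
  [2] addr=0x2d0 blk=45 s=5: MISS | VC []
  [3] addr=0xf3 blk=15 s=7: MISS | VC []
  [4] addr=0x2db blk=45 s=5: L1-HIT | VC []
  [5] addr=0x2d0 blk=45 s=5: L1-HIT | VC []
  [6] addr=0x3fa blk=63 s=7: MISS | VC [15]
  [7] addr=0xb4 blk=11 s=3: L1-HIT | VC [15]
  [8] addr=0x237 blk=35 s=3: MISS | VC [15, 11]
  [9] addr=0x36c blk=54 s=6: MISS | VC [15, 11, 46]
  [10] addr=0x231 blk=35 s=3: L1-HIT | VC [15, 11, 46]
  [11] addr=0xfb blk=15 s=7: VC-HIT | VC [63, 11, 46]
  [12] addr=0xbf blk=11 s=3: VC-HIT | VC [63, 35, 46]
  [13] addr=0x13e blk=19 s=3: MISS | VC [63, 35, 46, 11]
  [14] addr=0xbe blk=11 s=3: VC-HIT | VC [63, 35, 46, 19]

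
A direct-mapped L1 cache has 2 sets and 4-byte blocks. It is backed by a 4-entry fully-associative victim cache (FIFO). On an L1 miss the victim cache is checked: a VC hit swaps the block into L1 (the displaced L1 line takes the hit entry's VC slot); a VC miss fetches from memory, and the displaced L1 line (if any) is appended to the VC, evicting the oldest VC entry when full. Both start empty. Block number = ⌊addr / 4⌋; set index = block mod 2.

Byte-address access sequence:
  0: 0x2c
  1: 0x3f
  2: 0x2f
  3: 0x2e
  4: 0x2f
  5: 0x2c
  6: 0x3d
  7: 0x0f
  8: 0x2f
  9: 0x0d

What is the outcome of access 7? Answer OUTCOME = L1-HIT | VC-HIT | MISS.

  [0] addr=0x2c blk=11 s=1: MISS | VC []
  [1] addr=0x3f blk=15 s=1: MISS | VC [11]
  [2] addr=0x2f blk=11 s=1: VC-HIT | VC [15]
  [3] addr=0x2e blk=11 s=1: L1-HIT | VC [15]
  [4] addr=0x2f blk=11 s=1: L1-HIT | VC [15]
  [5] addr=0x2c blk=11 s=1: L1-HIT | VC [15]
  [6] addr=0x3d blk=15 s=1: VC-HIT | VC [11]
  [7] addr=0xf blk=3 s=1: MISS | VC [11, 15]
  [8] addr=0x2f blk=11 s=1: VC-HIT | VC [3, 15]
  [9] addr=0xd blk=3 s=1: VC-HIT | VC [11, 15]

OUTCOME = MISS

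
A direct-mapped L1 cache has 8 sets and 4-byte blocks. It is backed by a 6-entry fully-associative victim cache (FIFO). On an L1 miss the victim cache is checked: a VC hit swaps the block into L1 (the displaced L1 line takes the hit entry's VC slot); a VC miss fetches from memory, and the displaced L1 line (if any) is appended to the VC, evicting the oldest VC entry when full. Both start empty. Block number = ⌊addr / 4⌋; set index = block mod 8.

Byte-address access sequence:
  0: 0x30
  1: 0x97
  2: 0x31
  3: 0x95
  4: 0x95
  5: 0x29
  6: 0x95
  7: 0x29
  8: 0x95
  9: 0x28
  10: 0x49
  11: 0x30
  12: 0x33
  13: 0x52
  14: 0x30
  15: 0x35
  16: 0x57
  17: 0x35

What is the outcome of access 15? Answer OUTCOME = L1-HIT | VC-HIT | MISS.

OUTCOME = MISS

#0 0x30→b12/s4 MISS; vc=[]
#1 0x97→b37/s5 MISS; vc=[]
#2 0x31→b12/s4 L1-HIT; vc=[]
#3 0x95→b37/s5 L1-HIT; vc=[]
#4 0x95→b37/s5 L1-HIT; vc=[]
#5 0x29→b10/s2 MISS; vc=[]
#6 0x95→b37/s5 L1-HIT; vc=[]
#7 0x29→b10/s2 L1-HIT; vc=[]
#8 0x95→b37/s5 L1-HIT; vc=[]
#9 0x28→b10/s2 L1-HIT; vc=[]
#10 0x49→b18/s2 MISS; vc=[10]
#11 0x30→b12/s4 L1-HIT; vc=[10]
#12 0x33→b12/s4 L1-HIT; vc=[10]
#13 0x52→b20/s4 MISS; vc=[10,12]
#14 0x30→b12/s4 VC-HIT; vc=[10,20]
#15 0x35→b13/s5 MISS; vc=[10,20,37]
#16 0x57→b21/s5 MISS; vc=[10,20,37,13]
#17 0x35→b13/s5 VC-HIT; vc=[10,20,37,21]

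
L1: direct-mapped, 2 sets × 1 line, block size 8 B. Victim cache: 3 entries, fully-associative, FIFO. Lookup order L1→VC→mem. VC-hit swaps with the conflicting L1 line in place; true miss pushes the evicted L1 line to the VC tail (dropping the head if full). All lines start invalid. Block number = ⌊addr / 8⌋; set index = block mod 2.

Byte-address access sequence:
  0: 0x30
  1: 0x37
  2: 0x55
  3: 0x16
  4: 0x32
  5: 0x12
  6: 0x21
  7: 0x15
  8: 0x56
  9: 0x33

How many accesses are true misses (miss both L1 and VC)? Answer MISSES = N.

MISSES = 4

  [0] addr=0x30 blk=6 s=0: MISS | VC []
  [1] addr=0x37 blk=6 s=0: L1-HIT | VC []
  [2] addr=0x55 blk=10 s=0: MISS | VC [6]
  [3] addr=0x16 blk=2 s=0: MISS | VC [6, 10]
  [4] addr=0x32 blk=6 s=0: VC-HIT | VC [2, 10]
  [5] addr=0x12 blk=2 s=0: VC-HIT | VC [6, 10]
  [6] addr=0x21 blk=4 s=0: MISS | VC [6, 10, 2]
  [7] addr=0x15 blk=2 s=0: VC-HIT | VC [6, 10, 4]
  [8] addr=0x56 blk=10 s=0: VC-HIT | VC [6, 2, 4]
  [9] addr=0x33 blk=6 s=0: VC-HIT | VC [10, 2, 4]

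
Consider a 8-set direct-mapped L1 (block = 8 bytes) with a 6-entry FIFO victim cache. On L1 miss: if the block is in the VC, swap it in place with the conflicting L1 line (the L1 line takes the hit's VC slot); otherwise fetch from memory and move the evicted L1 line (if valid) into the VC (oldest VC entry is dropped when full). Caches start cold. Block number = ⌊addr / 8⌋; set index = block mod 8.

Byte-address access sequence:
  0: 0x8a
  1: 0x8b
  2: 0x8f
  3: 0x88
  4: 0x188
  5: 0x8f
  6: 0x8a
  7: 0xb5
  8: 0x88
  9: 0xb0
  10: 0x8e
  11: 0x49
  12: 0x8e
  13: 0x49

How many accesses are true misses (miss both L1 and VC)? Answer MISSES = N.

MISSES = 4

  [0] addr=0x8a blk=17 s=1: MISS | VC []
  [1] addr=0x8b blk=17 s=1: L1-HIT | VC []
  [2] addr=0x8f blk=17 s=1: L1-HIT | VC []
  [3] addr=0x88 blk=17 s=1: L1-HIT | VC []
  [4] addr=0x188 blk=49 s=1: MISS | VC [17]
  [5] addr=0x8f blk=17 s=1: VC-HIT | VC [49]
  [6] addr=0x8a blk=17 s=1: L1-HIT | VC [49]
  [7] addr=0xb5 blk=22 s=6: MISS | VC [49]
  [8] addr=0x88 blk=17 s=1: L1-HIT | VC [49]
  [9] addr=0xb0 blk=22 s=6: L1-HIT | VC [49]
  [10] addr=0x8e blk=17 s=1: L1-HIT | VC [49]
  [11] addr=0x49 blk=9 s=1: MISS | VC [49, 17]
  [12] addr=0x8e blk=17 s=1: VC-HIT | VC [49, 9]
  [13] addr=0x49 blk=9 s=1: VC-HIT | VC [49, 17]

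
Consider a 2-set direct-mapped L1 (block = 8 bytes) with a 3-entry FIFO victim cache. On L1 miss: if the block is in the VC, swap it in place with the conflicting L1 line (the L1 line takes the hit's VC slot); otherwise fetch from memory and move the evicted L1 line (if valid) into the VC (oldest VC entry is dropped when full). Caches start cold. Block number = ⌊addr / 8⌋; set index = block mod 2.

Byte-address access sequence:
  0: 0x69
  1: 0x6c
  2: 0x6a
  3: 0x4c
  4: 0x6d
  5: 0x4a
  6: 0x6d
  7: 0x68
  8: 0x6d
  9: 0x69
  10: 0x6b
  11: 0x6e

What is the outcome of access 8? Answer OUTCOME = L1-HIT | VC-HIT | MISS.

0: 0x69 (blk 13, set 1) → MISS  vc=[]
1: 0x6c (blk 13, set 1) → L1-HIT  vc=[]
2: 0x6a (blk 13, set 1) → L1-HIT  vc=[]
3: 0x4c (blk 9, set 1) → MISS  vc=[13]
4: 0x6d (blk 13, set 1) → VC-HIT  vc=[9]
5: 0x4a (blk 9, set 1) → VC-HIT  vc=[13]
6: 0x6d (blk 13, set 1) → VC-HIT  vc=[9]
7: 0x68 (blk 13, set 1) → L1-HIT  vc=[9]
8: 0x6d (blk 13, set 1) → L1-HIT  vc=[9]
9: 0x69 (blk 13, set 1) → L1-HIT  vc=[9]
10: 0x6b (blk 13, set 1) → L1-HIT  vc=[9]
11: 0x6e (blk 13, set 1) → L1-HIT  vc=[9]

OUTCOME = L1-HIT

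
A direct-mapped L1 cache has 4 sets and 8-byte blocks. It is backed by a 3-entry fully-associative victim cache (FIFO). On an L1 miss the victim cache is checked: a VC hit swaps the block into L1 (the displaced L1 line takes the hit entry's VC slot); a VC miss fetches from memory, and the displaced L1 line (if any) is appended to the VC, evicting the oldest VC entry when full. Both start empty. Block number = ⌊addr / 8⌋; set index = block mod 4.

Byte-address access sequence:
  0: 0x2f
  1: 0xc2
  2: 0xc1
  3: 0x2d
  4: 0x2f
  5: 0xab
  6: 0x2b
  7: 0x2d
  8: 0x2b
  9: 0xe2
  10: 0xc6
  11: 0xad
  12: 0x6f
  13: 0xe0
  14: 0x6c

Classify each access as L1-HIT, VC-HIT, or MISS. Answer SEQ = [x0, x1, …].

#0 0x2f→b5/s1 MISS; vc=[]
#1 0xc2→b24/s0 MISS; vc=[]
#2 0xc1→b24/s0 L1-HIT; vc=[]
#3 0x2d→b5/s1 L1-HIT; vc=[]
#4 0x2f→b5/s1 L1-HIT; vc=[]
#5 0xab→b21/s1 MISS; vc=[5]
#6 0x2b→b5/s1 VC-HIT; vc=[21]
#7 0x2d→b5/s1 L1-HIT; vc=[21]
#8 0x2b→b5/s1 L1-HIT; vc=[21]
#9 0xe2→b28/s0 MISS; vc=[21,24]
#10 0xc6→b24/s0 VC-HIT; vc=[21,28]
#11 0xad→b21/s1 VC-HIT; vc=[5,28]
#12 0x6f→b13/s1 MISS; vc=[5,28,21]
#13 0xe0→b28/s0 VC-HIT; vc=[5,24,21]
#14 0x6c→b13/s1 L1-HIT; vc=[5,24,21]

SEQ = [MISS, MISS, L1-HIT, L1-HIT, L1-HIT, MISS, VC-HIT, L1-HIT, L1-HIT, MISS, VC-HIT, VC-HIT, MISS, VC-HIT, L1-HIT]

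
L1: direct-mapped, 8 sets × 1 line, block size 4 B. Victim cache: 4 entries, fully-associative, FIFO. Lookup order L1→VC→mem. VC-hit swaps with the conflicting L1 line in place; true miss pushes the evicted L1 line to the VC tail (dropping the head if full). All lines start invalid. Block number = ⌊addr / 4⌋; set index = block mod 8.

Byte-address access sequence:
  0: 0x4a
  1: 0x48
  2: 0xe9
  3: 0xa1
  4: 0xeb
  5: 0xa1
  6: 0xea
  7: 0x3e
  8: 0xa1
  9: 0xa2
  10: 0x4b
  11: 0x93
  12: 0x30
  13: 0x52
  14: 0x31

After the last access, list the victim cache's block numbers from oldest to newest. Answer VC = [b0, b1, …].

VC = [58, 36, 20]

#0 0x4a→b18/s2 MISS; vc=[]
#1 0x48→b18/s2 L1-HIT; vc=[]
#2 0xe9→b58/s2 MISS; vc=[18]
#3 0xa1→b40/s0 MISS; vc=[18]
#4 0xeb→b58/s2 L1-HIT; vc=[18]
#5 0xa1→b40/s0 L1-HIT; vc=[18]
#6 0xea→b58/s2 L1-HIT; vc=[18]
#7 0x3e→b15/s7 MISS; vc=[18]
#8 0xa1→b40/s0 L1-HIT; vc=[18]
#9 0xa2→b40/s0 L1-HIT; vc=[18]
#10 0x4b→b18/s2 VC-HIT; vc=[58]
#11 0x93→b36/s4 MISS; vc=[58]
#12 0x30→b12/s4 MISS; vc=[58,36]
#13 0x52→b20/s4 MISS; vc=[58,36,12]
#14 0x31→b12/s4 VC-HIT; vc=[58,36,20]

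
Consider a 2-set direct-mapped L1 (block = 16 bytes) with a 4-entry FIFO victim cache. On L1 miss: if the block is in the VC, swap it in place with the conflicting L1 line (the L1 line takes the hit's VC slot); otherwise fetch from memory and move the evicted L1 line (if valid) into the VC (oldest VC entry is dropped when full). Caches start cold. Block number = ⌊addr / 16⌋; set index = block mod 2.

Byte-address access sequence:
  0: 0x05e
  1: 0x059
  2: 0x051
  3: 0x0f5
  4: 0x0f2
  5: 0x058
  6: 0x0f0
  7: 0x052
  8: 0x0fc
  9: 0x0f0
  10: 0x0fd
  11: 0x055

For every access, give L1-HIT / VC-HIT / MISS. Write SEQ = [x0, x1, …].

  [0] addr=0x5e blk=5 s=1: MISS | VC []
  [1] addr=0x59 blk=5 s=1: L1-HIT | VC []
  [2] addr=0x51 blk=5 s=1: L1-HIT | VC []
  [3] addr=0xf5 blk=15 s=1: MISS | VC [5]
  [4] addr=0xf2 blk=15 s=1: L1-HIT | VC [5]
  [5] addr=0x58 blk=5 s=1: VC-HIT | VC [15]
  [6] addr=0xf0 blk=15 s=1: VC-HIT | VC [5]
  [7] addr=0x52 blk=5 s=1: VC-HIT | VC [15]
  [8] addr=0xfc blk=15 s=1: VC-HIT | VC [5]
  [9] addr=0xf0 blk=15 s=1: L1-HIT | VC [5]
  [10] addr=0xfd blk=15 s=1: L1-HIT | VC [5]
  [11] addr=0x55 blk=5 s=1: VC-HIT | VC [15]

SEQ = [MISS, L1-HIT, L1-HIT, MISS, L1-HIT, VC-HIT, VC-HIT, VC-HIT, VC-HIT, L1-HIT, L1-HIT, VC-HIT]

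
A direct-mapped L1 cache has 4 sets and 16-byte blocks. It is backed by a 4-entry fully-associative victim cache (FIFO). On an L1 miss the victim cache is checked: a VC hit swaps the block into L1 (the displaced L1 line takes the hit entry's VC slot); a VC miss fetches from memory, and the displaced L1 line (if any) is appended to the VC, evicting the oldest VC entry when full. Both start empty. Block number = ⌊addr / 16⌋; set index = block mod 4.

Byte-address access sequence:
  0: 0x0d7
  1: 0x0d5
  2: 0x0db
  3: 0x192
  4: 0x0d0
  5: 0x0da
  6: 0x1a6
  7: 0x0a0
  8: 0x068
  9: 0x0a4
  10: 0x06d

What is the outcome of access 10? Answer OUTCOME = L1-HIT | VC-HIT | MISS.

OUTCOME = VC-HIT

#0 0xd7→b13/s1 MISS; vc=[]
#1 0xd5→b13/s1 L1-HIT; vc=[]
#2 0xdb→b13/s1 L1-HIT; vc=[]
#3 0x192→b25/s1 MISS; vc=[13]
#4 0xd0→b13/s1 VC-HIT; vc=[25]
#5 0xda→b13/s1 L1-HIT; vc=[25]
#6 0x1a6→b26/s2 MISS; vc=[25]
#7 0xa0→b10/s2 MISS; vc=[25,26]
#8 0x68→b6/s2 MISS; vc=[25,26,10]
#9 0xa4→b10/s2 VC-HIT; vc=[25,26,6]
#10 0x6d→b6/s2 VC-HIT; vc=[25,26,10]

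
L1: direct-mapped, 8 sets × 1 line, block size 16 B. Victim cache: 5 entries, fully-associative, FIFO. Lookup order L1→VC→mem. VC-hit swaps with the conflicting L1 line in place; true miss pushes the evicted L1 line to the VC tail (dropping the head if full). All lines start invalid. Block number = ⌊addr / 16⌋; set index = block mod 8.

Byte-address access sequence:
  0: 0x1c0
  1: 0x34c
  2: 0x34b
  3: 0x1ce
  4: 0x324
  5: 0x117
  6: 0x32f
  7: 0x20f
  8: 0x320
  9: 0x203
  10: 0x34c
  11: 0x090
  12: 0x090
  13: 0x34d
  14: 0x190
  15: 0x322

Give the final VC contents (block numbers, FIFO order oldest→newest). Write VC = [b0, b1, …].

#0 0x1c0→b28/s4 MISS; vc=[]
#1 0x34c→b52/s4 MISS; vc=[28]
#2 0x34b→b52/s4 L1-HIT; vc=[28]
#3 0x1ce→b28/s4 VC-HIT; vc=[52]
#4 0x324→b50/s2 MISS; vc=[52]
#5 0x117→b17/s1 MISS; vc=[52]
#6 0x32f→b50/s2 L1-HIT; vc=[52]
#7 0x20f→b32/s0 MISS; vc=[52]
#8 0x320→b50/s2 L1-HIT; vc=[52]
#9 0x203→b32/s0 L1-HIT; vc=[52]
#10 0x34c→b52/s4 VC-HIT; vc=[28]
#11 0x90→b9/s1 MISS; vc=[28,17]
#12 0x90→b9/s1 L1-HIT; vc=[28,17]
#13 0x34d→b52/s4 L1-HIT; vc=[28,17]
#14 0x190→b25/s1 MISS; vc=[28,17,9]
#15 0x322→b50/s2 L1-HIT; vc=[28,17,9]

VC = [28, 17, 9]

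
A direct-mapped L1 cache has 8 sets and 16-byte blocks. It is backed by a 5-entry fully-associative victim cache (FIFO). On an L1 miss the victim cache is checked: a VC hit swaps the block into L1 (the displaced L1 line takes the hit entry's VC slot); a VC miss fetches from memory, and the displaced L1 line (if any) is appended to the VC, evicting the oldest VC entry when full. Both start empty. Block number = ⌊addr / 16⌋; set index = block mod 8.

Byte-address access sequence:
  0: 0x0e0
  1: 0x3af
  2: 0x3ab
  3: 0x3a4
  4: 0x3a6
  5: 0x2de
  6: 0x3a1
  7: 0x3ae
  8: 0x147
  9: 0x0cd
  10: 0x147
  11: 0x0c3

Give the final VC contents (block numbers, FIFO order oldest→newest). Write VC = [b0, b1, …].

VC = [20]

#0 0xe0→b14/s6 MISS; vc=[]
#1 0x3af→b58/s2 MISS; vc=[]
#2 0x3ab→b58/s2 L1-HIT; vc=[]
#3 0x3a4→b58/s2 L1-HIT; vc=[]
#4 0x3a6→b58/s2 L1-HIT; vc=[]
#5 0x2de→b45/s5 MISS; vc=[]
#6 0x3a1→b58/s2 L1-HIT; vc=[]
#7 0x3ae→b58/s2 L1-HIT; vc=[]
#8 0x147→b20/s4 MISS; vc=[]
#9 0xcd→b12/s4 MISS; vc=[20]
#10 0x147→b20/s4 VC-HIT; vc=[12]
#11 0xc3→b12/s4 VC-HIT; vc=[20]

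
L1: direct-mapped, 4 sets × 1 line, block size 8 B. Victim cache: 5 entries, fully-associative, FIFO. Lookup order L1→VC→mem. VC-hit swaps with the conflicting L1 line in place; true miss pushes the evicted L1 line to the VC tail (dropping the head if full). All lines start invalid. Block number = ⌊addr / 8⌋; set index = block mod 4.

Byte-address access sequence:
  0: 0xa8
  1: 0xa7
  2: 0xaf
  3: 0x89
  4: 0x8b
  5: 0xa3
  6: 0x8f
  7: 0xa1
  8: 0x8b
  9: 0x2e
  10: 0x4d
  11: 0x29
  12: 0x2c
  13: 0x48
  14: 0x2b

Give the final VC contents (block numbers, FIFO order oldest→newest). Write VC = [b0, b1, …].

VC = [21, 17, 9]

0: 0xa8 (blk 21, set 1) → MISS  vc=[]
1: 0xa7 (blk 20, set 0) → MISS  vc=[]
2: 0xaf (blk 21, set 1) → L1-HIT  vc=[]
3: 0x89 (blk 17, set 1) → MISS  vc=[21]
4: 0x8b (blk 17, set 1) → L1-HIT  vc=[21]
5: 0xa3 (blk 20, set 0) → L1-HIT  vc=[21]
6: 0x8f (blk 17, set 1) → L1-HIT  vc=[21]
7: 0xa1 (blk 20, set 0) → L1-HIT  vc=[21]
8: 0x8b (blk 17, set 1) → L1-HIT  vc=[21]
9: 0x2e (blk 5, set 1) → MISS  vc=[21, 17]
10: 0x4d (blk 9, set 1) → MISS  vc=[21, 17, 5]
11: 0x29 (blk 5, set 1) → VC-HIT  vc=[21, 17, 9]
12: 0x2c (blk 5, set 1) → L1-HIT  vc=[21, 17, 9]
13: 0x48 (blk 9, set 1) → VC-HIT  vc=[21, 17, 5]
14: 0x2b (blk 5, set 1) → VC-HIT  vc=[21, 17, 9]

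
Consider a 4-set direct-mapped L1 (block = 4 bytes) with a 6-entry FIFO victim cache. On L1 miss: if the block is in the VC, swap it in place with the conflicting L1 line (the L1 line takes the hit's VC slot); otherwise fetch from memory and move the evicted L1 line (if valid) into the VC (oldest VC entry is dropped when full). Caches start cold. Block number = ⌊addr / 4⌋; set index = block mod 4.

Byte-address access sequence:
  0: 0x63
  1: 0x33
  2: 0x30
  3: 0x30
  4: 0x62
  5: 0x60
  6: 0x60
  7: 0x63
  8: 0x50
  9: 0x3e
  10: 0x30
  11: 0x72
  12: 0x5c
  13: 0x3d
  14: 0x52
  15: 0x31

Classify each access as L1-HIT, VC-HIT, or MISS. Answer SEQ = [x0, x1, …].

#0 0x63→b24/s0 MISS; vc=[]
#1 0x33→b12/s0 MISS; vc=[24]
#2 0x30→b12/s0 L1-HIT; vc=[24]
#3 0x30→b12/s0 L1-HIT; vc=[24]
#4 0x62→b24/s0 VC-HIT; vc=[12]
#5 0x60→b24/s0 L1-HIT; vc=[12]
#6 0x60→b24/s0 L1-HIT; vc=[12]
#7 0x63→b24/s0 L1-HIT; vc=[12]
#8 0x50→b20/s0 MISS; vc=[12,24]
#9 0x3e→b15/s3 MISS; vc=[12,24]
#10 0x30→b12/s0 VC-HIT; vc=[20,24]
#11 0x72→b28/s0 MISS; vc=[20,24,12]
#12 0x5c→b23/s3 MISS; vc=[20,24,12,15]
#13 0x3d→b15/s3 VC-HIT; vc=[20,24,12,23]
#14 0x52→b20/s0 VC-HIT; vc=[28,24,12,23]
#15 0x31→b12/s0 VC-HIT; vc=[28,24,20,23]

SEQ = [MISS, MISS, L1-HIT, L1-HIT, VC-HIT, L1-HIT, L1-HIT, L1-HIT, MISS, MISS, VC-HIT, MISS, MISS, VC-HIT, VC-HIT, VC-HIT]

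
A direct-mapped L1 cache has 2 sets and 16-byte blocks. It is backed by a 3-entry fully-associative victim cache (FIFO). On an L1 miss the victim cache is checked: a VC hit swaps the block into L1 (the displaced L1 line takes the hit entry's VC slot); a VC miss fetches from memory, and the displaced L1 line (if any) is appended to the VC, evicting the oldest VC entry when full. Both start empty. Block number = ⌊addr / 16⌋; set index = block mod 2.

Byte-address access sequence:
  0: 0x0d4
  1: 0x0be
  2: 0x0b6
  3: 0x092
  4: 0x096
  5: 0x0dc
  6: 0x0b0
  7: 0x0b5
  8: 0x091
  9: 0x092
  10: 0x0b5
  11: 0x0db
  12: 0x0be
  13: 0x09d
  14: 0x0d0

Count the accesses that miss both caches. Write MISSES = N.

MISSES = 3

0: 0xd4 (blk 13, set 1) → MISS  vc=[]
1: 0xbe (blk 11, set 1) → MISS  vc=[13]
2: 0xb6 (blk 11, set 1) → L1-HIT  vc=[13]
3: 0x92 (blk 9, set 1) → MISS  vc=[13, 11]
4: 0x96 (blk 9, set 1) → L1-HIT  vc=[13, 11]
5: 0xdc (blk 13, set 1) → VC-HIT  vc=[9, 11]
6: 0xb0 (blk 11, set 1) → VC-HIT  vc=[9, 13]
7: 0xb5 (blk 11, set 1) → L1-HIT  vc=[9, 13]
8: 0x91 (blk 9, set 1) → VC-HIT  vc=[11, 13]
9: 0x92 (blk 9, set 1) → L1-HIT  vc=[11, 13]
10: 0xb5 (blk 11, set 1) → VC-HIT  vc=[9, 13]
11: 0xdb (blk 13, set 1) → VC-HIT  vc=[9, 11]
12: 0xbe (blk 11, set 1) → VC-HIT  vc=[9, 13]
13: 0x9d (blk 9, set 1) → VC-HIT  vc=[11, 13]
14: 0xd0 (blk 13, set 1) → VC-HIT  vc=[11, 9]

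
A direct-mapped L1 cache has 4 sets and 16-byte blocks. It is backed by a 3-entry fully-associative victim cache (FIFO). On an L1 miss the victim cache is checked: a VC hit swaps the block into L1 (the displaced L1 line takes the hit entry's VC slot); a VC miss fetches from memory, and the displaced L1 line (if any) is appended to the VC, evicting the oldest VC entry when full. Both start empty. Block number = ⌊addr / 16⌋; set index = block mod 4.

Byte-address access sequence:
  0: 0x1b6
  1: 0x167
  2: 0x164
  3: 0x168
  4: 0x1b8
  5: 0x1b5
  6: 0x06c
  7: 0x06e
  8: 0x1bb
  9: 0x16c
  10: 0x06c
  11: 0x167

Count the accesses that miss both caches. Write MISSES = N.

MISSES = 3

#0 0x1b6→b27/s3 MISS; vc=[]
#1 0x167→b22/s2 MISS; vc=[]
#2 0x164→b22/s2 L1-HIT; vc=[]
#3 0x168→b22/s2 L1-HIT; vc=[]
#4 0x1b8→b27/s3 L1-HIT; vc=[]
#5 0x1b5→b27/s3 L1-HIT; vc=[]
#6 0x6c→b6/s2 MISS; vc=[22]
#7 0x6e→b6/s2 L1-HIT; vc=[22]
#8 0x1bb→b27/s3 L1-HIT; vc=[22]
#9 0x16c→b22/s2 VC-HIT; vc=[6]
#10 0x6c→b6/s2 VC-HIT; vc=[22]
#11 0x167→b22/s2 VC-HIT; vc=[6]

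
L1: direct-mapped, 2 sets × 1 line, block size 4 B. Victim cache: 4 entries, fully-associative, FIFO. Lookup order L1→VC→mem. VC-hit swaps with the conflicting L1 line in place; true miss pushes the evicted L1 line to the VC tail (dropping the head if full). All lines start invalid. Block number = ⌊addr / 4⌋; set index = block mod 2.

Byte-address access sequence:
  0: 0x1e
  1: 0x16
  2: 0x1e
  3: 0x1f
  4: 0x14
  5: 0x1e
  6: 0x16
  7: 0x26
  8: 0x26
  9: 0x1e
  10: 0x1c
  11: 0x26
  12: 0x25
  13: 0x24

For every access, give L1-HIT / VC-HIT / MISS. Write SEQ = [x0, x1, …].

SEQ = [MISS, MISS, VC-HIT, L1-HIT, VC-HIT, VC-HIT, VC-HIT, MISS, L1-HIT, VC-HIT, L1-HIT, VC-HIT, L1-HIT, L1-HIT]

#0 0x1e→b7/s1 MISS; vc=[]
#1 0x16→b5/s1 MISS; vc=[7]
#2 0x1e→b7/s1 VC-HIT; vc=[5]
#3 0x1f→b7/s1 L1-HIT; vc=[5]
#4 0x14→b5/s1 VC-HIT; vc=[7]
#5 0x1e→b7/s1 VC-HIT; vc=[5]
#6 0x16→b5/s1 VC-HIT; vc=[7]
#7 0x26→b9/s1 MISS; vc=[7,5]
#8 0x26→b9/s1 L1-HIT; vc=[7,5]
#9 0x1e→b7/s1 VC-HIT; vc=[9,5]
#10 0x1c→b7/s1 L1-HIT; vc=[9,5]
#11 0x26→b9/s1 VC-HIT; vc=[7,5]
#12 0x25→b9/s1 L1-HIT; vc=[7,5]
#13 0x24→b9/s1 L1-HIT; vc=[7,5]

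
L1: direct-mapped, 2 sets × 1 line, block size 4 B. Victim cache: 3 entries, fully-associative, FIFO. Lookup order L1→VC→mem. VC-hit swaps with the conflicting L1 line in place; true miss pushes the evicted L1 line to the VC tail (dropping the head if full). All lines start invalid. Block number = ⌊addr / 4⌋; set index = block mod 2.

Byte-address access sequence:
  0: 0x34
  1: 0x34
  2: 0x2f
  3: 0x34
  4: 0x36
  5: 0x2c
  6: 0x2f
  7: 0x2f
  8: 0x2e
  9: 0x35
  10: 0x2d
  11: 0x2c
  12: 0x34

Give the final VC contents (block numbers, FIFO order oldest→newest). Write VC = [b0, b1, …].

  [0] addr=0x34 blk=13 s=1: MISS | VC []
  [1] addr=0x34 blk=13 s=1: L1-HIT | VC []
  [2] addr=0x2f blk=11 s=1: MISS | VC [13]
  [3] addr=0x34 blk=13 s=1: VC-HIT | VC [11]
  [4] addr=0x36 blk=13 s=1: L1-HIT | VC [11]
  [5] addr=0x2c blk=11 s=1: VC-HIT | VC [13]
  [6] addr=0x2f blk=11 s=1: L1-HIT | VC [13]
  [7] addr=0x2f blk=11 s=1: L1-HIT | VC [13]
  [8] addr=0x2e blk=11 s=1: L1-HIT | VC [13]
  [9] addr=0x35 blk=13 s=1: VC-HIT | VC [11]
  [10] addr=0x2d blk=11 s=1: VC-HIT | VC [13]
  [11] addr=0x2c blk=11 s=1: L1-HIT | VC [13]
  [12] addr=0x34 blk=13 s=1: VC-HIT | VC [11]

VC = [11]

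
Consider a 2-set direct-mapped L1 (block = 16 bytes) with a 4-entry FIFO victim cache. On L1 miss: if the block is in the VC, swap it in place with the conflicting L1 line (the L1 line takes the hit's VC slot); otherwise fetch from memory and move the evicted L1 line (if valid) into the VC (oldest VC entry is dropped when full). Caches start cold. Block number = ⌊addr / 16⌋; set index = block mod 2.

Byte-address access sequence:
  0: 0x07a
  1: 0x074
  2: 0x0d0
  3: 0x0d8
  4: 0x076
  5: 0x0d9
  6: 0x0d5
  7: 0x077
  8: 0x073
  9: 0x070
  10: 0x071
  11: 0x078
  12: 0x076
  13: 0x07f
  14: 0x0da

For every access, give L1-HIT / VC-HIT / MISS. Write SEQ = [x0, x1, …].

SEQ = [MISS, L1-HIT, MISS, L1-HIT, VC-HIT, VC-HIT, L1-HIT, VC-HIT, L1-HIT, L1-HIT, L1-HIT, L1-HIT, L1-HIT, L1-HIT, VC-HIT]

0: 0x7a (blk 7, set 1) → MISS  vc=[]
1: 0x74 (blk 7, set 1) → L1-HIT  vc=[]
2: 0xd0 (blk 13, set 1) → MISS  vc=[7]
3: 0xd8 (blk 13, set 1) → L1-HIT  vc=[7]
4: 0x76 (blk 7, set 1) → VC-HIT  vc=[13]
5: 0xd9 (blk 13, set 1) → VC-HIT  vc=[7]
6: 0xd5 (blk 13, set 1) → L1-HIT  vc=[7]
7: 0x77 (blk 7, set 1) → VC-HIT  vc=[13]
8: 0x73 (blk 7, set 1) → L1-HIT  vc=[13]
9: 0x70 (blk 7, set 1) → L1-HIT  vc=[13]
10: 0x71 (blk 7, set 1) → L1-HIT  vc=[13]
11: 0x78 (blk 7, set 1) → L1-HIT  vc=[13]
12: 0x76 (blk 7, set 1) → L1-HIT  vc=[13]
13: 0x7f (blk 7, set 1) → L1-HIT  vc=[13]
14: 0xda (blk 13, set 1) → VC-HIT  vc=[7]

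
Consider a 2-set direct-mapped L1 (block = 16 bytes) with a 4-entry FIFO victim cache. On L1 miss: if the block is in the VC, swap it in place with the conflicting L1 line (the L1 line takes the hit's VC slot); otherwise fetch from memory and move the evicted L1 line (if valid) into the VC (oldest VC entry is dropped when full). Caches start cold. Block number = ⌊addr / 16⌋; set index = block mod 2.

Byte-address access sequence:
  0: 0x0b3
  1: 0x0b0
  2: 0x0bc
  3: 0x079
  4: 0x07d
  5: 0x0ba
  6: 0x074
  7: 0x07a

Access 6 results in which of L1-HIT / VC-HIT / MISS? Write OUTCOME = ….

OUTCOME = VC-HIT

  [0] addr=0xb3 blk=11 s=1: MISS | VC []
  [1] addr=0xb0 blk=11 s=1: L1-HIT | VC []
  [2] addr=0xbc blk=11 s=1: L1-HIT | VC []
  [3] addr=0x79 blk=7 s=1: MISS | VC [11]
  [4] addr=0x7d blk=7 s=1: L1-HIT | VC [11]
  [5] addr=0xba blk=11 s=1: VC-HIT | VC [7]
  [6] addr=0x74 blk=7 s=1: VC-HIT | VC [11]
  [7] addr=0x7a blk=7 s=1: L1-HIT | VC [11]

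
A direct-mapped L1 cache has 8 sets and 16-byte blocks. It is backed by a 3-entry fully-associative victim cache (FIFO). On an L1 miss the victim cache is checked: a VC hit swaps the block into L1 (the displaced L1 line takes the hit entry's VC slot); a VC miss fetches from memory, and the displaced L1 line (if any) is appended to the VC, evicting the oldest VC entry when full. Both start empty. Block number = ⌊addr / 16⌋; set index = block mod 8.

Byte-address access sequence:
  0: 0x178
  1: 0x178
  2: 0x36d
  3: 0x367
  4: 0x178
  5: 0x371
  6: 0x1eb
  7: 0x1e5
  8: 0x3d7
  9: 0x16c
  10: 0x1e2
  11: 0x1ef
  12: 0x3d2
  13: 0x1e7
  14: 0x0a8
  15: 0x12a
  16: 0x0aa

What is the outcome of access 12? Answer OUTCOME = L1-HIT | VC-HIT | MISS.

  [0] addr=0x178 blk=23 s=7: MISS | VC []
  [1] addr=0x178 blk=23 s=7: L1-HIT | VC []
  [2] addr=0x36d blk=54 s=6: MISS | VC []
  [3] addr=0x367 blk=54 s=6: L1-HIT | VC []
  [4] addr=0x178 blk=23 s=7: L1-HIT | VC []
  [5] addr=0x371 blk=55 s=7: MISS | VC [23]
  [6] addr=0x1eb blk=30 s=6: MISS | VC [23, 54]
  [7] addr=0x1e5 blk=30 s=6: L1-HIT | VC [23, 54]
  [8] addr=0x3d7 blk=61 s=5: MISS | VC [23, 54]
  [9] addr=0x16c blk=22 s=6: MISS | VC [23, 54, 30]
  [10] addr=0x1e2 blk=30 s=6: VC-HIT | VC [23, 54, 22]
  [11] addr=0x1ef blk=30 s=6: L1-HIT | VC [23, 54, 22]
  [12] addr=0x3d2 blk=61 s=5: L1-HIT | VC [23, 54, 22]
  [13] addr=0x1e7 blk=30 s=6: L1-HIT | VC [23, 54, 22]
  [14] addr=0xa8 blk=10 s=2: MISS | VC [23, 54, 22]
  [15] addr=0x12a blk=18 s=2: MISS | VC [54, 22, 10]
  [16] addr=0xaa blk=10 s=2: VC-HIT | VC [54, 22, 18]

OUTCOME = L1-HIT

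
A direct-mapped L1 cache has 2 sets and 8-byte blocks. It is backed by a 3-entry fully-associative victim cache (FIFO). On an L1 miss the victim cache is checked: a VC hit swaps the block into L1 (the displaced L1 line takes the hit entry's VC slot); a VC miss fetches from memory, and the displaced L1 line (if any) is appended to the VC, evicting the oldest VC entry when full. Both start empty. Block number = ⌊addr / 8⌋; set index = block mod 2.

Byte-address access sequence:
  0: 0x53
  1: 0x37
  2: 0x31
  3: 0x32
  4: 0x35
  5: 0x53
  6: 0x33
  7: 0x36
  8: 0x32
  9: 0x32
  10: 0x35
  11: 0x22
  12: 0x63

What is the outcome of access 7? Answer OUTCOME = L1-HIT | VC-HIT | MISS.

OUTCOME = L1-HIT

0: 0x53 (blk 10, set 0) → MISS  vc=[]
1: 0x37 (blk 6, set 0) → MISS  vc=[10]
2: 0x31 (blk 6, set 0) → L1-HIT  vc=[10]
3: 0x32 (blk 6, set 0) → L1-HIT  vc=[10]
4: 0x35 (blk 6, set 0) → L1-HIT  vc=[10]
5: 0x53 (blk 10, set 0) → VC-HIT  vc=[6]
6: 0x33 (blk 6, set 0) → VC-HIT  vc=[10]
7: 0x36 (blk 6, set 0) → L1-HIT  vc=[10]
8: 0x32 (blk 6, set 0) → L1-HIT  vc=[10]
9: 0x32 (blk 6, set 0) → L1-HIT  vc=[10]
10: 0x35 (blk 6, set 0) → L1-HIT  vc=[10]
11: 0x22 (blk 4, set 0) → MISS  vc=[10, 6]
12: 0x63 (blk 12, set 0) → MISS  vc=[10, 6, 4]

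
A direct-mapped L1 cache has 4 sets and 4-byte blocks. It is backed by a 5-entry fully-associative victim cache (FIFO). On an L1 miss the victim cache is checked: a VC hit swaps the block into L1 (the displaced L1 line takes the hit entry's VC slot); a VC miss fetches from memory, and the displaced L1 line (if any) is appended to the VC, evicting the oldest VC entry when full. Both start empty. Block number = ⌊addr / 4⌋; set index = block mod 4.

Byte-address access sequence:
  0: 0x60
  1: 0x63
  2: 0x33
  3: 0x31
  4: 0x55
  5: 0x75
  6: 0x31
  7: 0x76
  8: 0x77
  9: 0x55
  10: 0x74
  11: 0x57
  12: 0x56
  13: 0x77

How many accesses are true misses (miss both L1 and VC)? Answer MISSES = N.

0: 0x60 (blk 24, set 0) → MISS  vc=[]
1: 0x63 (blk 24, set 0) → L1-HIT  vc=[]
2: 0x33 (blk 12, set 0) → MISS  vc=[24]
3: 0x31 (blk 12, set 0) → L1-HIT  vc=[24]
4: 0x55 (blk 21, set 1) → MISS  vc=[24]
5: 0x75 (blk 29, set 1) → MISS  vc=[24, 21]
6: 0x31 (blk 12, set 0) → L1-HIT  vc=[24, 21]
7: 0x76 (blk 29, set 1) → L1-HIT  vc=[24, 21]
8: 0x77 (blk 29, set 1) → L1-HIT  vc=[24, 21]
9: 0x55 (blk 21, set 1) → VC-HIT  vc=[24, 29]
10: 0x74 (blk 29, set 1) → VC-HIT  vc=[24, 21]
11: 0x57 (blk 21, set 1) → VC-HIT  vc=[24, 29]
12: 0x56 (blk 21, set 1) → L1-HIT  vc=[24, 29]
13: 0x77 (blk 29, set 1) → VC-HIT  vc=[24, 21]

MISSES = 4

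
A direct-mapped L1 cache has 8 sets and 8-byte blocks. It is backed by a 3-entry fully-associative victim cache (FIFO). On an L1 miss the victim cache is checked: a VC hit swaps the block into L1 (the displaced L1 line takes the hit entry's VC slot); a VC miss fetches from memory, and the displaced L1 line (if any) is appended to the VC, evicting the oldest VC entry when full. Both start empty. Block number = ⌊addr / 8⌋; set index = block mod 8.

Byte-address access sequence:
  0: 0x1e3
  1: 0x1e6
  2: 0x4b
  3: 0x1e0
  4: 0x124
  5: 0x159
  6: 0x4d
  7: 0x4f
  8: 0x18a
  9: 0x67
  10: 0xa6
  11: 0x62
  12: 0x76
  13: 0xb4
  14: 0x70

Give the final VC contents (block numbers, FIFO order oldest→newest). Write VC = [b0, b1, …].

  [0] addr=0x1e3 blk=60 s=4: MISS | VC []
  [1] addr=0x1e6 blk=60 s=4: L1-HIT | VC []
  [2] addr=0x4b blk=9 s=1: MISS | VC []
  [3] addr=0x1e0 blk=60 s=4: L1-HIT | VC []
  [4] addr=0x124 blk=36 s=4: MISS | VC [60]
  [5] addr=0x159 blk=43 s=3: MISS | VC [60]
  [6] addr=0x4d blk=9 s=1: L1-HIT | VC [60]
  [7] addr=0x4f blk=9 s=1: L1-HIT | VC [60]
  [8] addr=0x18a blk=49 s=1: MISS | VC [60, 9]
  [9] addr=0x67 blk=12 s=4: MISS | VC [60, 9, 36]
  [10] addr=0xa6 blk=20 s=4: MISS | VC [9, 36, 12]
  [11] addr=0x62 blk=12 s=4: VC-HIT | VC [9, 36, 20]
  [12] addr=0x76 blk=14 s=6: MISS | VC [9, 36, 20]
  [13] addr=0xb4 blk=22 s=6: MISS | VC [36, 20, 14]
  [14] addr=0x70 blk=14 s=6: VC-HIT | VC [36, 20, 22]

VC = [36, 20, 22]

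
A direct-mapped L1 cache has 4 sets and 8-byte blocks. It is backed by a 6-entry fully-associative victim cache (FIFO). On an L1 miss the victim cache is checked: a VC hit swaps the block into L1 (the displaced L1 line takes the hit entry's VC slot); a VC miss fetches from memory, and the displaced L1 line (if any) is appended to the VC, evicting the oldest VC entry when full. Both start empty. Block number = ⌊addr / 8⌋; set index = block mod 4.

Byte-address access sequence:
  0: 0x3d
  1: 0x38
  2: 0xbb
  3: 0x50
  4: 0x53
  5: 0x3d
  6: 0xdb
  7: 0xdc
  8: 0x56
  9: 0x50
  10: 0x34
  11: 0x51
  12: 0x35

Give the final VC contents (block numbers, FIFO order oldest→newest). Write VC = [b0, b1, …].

VC = [23, 7, 10]

  [0] addr=0x3d blk=7 s=3: MISS | VC []
  [1] addr=0x38 blk=7 s=3: L1-HIT | VC []
  [2] addr=0xbb blk=23 s=3: MISS | VC [7]
  [3] addr=0x50 blk=10 s=2: MISS | VC [7]
  [4] addr=0x53 blk=10 s=2: L1-HIT | VC [7]
  [5] addr=0x3d blk=7 s=3: VC-HIT | VC [23]
  [6] addr=0xdb blk=27 s=3: MISS | VC [23, 7]
  [7] addr=0xdc blk=27 s=3: L1-HIT | VC [23, 7]
  [8] addr=0x56 blk=10 s=2: L1-HIT | VC [23, 7]
  [9] addr=0x50 blk=10 s=2: L1-HIT | VC [23, 7]
  [10] addr=0x34 blk=6 s=2: MISS | VC [23, 7, 10]
  [11] addr=0x51 blk=10 s=2: VC-HIT | VC [23, 7, 6]
  [12] addr=0x35 blk=6 s=2: VC-HIT | VC [23, 7, 10]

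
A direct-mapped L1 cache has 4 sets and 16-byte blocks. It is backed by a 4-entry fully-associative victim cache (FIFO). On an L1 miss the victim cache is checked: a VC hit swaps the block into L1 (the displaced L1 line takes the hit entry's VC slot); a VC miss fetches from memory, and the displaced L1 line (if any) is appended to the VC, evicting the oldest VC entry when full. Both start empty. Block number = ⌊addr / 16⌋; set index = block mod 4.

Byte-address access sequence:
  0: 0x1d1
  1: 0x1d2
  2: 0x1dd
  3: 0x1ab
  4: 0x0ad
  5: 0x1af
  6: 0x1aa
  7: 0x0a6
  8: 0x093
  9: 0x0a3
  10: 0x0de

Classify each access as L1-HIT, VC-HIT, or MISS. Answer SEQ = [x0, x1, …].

SEQ = [MISS, L1-HIT, L1-HIT, MISS, MISS, VC-HIT, L1-HIT, VC-HIT, MISS, L1-HIT, MISS]

  [0] addr=0x1d1 blk=29 s=1: MISS | VC []
  [1] addr=0x1d2 blk=29 s=1: L1-HIT | VC []
  [2] addr=0x1dd blk=29 s=1: L1-HIT | VC []
  [3] addr=0x1ab blk=26 s=2: MISS | VC []
  [4] addr=0xad blk=10 s=2: MISS | VC [26]
  [5] addr=0x1af blk=26 s=2: VC-HIT | VC [10]
  [6] addr=0x1aa blk=26 s=2: L1-HIT | VC [10]
  [7] addr=0xa6 blk=10 s=2: VC-HIT | VC [26]
  [8] addr=0x93 blk=9 s=1: MISS | VC [26, 29]
  [9] addr=0xa3 blk=10 s=2: L1-HIT | VC [26, 29]
  [10] addr=0xde blk=13 s=1: MISS | VC [26, 29, 9]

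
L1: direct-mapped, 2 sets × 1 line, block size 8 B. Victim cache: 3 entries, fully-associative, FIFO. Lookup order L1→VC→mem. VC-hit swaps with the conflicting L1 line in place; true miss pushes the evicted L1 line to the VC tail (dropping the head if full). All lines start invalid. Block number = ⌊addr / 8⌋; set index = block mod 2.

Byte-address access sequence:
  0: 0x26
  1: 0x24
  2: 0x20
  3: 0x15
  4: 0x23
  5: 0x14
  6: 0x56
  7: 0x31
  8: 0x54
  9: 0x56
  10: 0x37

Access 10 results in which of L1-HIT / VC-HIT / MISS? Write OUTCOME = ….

  [0] addr=0x26 blk=4 s=0: MISS | VC []
  [1] addr=0x24 blk=4 s=0: L1-HIT | VC []
  [2] addr=0x20 blk=4 s=0: L1-HIT | VC []
  [3] addr=0x15 blk=2 s=0: MISS | VC [4]
  [4] addr=0x23 blk=4 s=0: VC-HIT | VC [2]
  [5] addr=0x14 blk=2 s=0: VC-HIT | VC [4]
  [6] addr=0x56 blk=10 s=0: MISS | VC [4, 2]
  [7] addr=0x31 blk=6 s=0: MISS | VC [4, 2, 10]
  [8] addr=0x54 blk=10 s=0: VC-HIT | VC [4, 2, 6]
  [9] addr=0x56 blk=10 s=0: L1-HIT | VC [4, 2, 6]
  [10] addr=0x37 blk=6 s=0: VC-HIT | VC [4, 2, 10]

OUTCOME = VC-HIT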